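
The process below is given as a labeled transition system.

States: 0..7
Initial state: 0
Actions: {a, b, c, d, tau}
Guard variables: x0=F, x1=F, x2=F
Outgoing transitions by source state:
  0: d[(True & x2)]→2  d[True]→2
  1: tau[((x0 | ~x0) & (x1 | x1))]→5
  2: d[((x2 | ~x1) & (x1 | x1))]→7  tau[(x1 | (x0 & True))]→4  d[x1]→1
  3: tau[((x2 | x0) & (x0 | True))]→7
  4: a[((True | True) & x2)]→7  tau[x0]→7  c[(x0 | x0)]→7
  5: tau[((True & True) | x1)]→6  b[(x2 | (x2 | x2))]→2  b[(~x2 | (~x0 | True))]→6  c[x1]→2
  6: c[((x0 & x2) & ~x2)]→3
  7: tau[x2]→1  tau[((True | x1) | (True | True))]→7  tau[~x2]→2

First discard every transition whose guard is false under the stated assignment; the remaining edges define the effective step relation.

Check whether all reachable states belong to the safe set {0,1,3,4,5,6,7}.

Answer: INVARIANT VIOLATED at state 2

Analysis:
Inv-set: {0,1,3,4,5,6,7}
R = {0,2}
  0: ✓
  2: outside
reach 2 via d — violates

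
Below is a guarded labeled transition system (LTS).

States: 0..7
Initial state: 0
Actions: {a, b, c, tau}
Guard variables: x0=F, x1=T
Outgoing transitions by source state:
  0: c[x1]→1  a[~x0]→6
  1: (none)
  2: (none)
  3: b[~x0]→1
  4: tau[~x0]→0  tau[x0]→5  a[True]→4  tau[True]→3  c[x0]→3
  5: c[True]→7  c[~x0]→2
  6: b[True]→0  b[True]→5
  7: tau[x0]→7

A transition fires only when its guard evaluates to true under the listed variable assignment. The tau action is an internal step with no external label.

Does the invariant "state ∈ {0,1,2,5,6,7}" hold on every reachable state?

Safe = {0,1,2,5,6,7}
Reachable = {0,1,2,5,6,7}
  0: safe
  1: safe
  2: safe
  5: safe
  6: safe
  7: safe

Answer: INVARIANT HOLDS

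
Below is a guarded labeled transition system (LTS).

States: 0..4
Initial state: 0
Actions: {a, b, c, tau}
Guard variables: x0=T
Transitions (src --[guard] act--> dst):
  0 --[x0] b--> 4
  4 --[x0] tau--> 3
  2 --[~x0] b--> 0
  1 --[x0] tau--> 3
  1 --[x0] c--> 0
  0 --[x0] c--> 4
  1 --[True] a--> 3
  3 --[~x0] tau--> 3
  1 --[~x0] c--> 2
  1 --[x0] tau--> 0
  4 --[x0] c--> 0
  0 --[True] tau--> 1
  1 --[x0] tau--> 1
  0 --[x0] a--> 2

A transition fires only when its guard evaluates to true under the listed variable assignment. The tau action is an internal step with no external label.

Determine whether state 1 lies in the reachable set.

Answer: REACHABLE

Trace:
After dropping false guards: 11 live edges.
depth 0: {0}
depth 1: {1,2,4}  cumulative {0,1,2,4}
depth 2: {3}  cumulative {0,1,2,3,4}
Reach set: {0,1,2,3,4}
witness 1: tau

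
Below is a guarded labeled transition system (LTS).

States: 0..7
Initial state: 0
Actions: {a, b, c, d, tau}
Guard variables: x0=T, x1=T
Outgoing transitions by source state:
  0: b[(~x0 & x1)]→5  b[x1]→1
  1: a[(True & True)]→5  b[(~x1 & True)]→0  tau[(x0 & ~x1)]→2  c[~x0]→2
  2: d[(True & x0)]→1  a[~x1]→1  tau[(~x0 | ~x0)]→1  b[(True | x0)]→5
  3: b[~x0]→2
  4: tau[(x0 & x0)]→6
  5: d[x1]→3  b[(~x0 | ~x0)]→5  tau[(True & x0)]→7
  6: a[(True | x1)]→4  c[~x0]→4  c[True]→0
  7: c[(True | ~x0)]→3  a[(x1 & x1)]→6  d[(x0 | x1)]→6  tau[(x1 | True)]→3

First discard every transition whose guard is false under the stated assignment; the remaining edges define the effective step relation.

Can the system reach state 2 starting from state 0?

Answer: UNREACHABLE

Working:
After dropping false guards: 13 live edges.
L0 = {0}
L1 = {1}  cumulative {0,1}
L2 = {5}  cumulative {0,1,5}
L3 = {3,7}  cumulative {0,1,3,5,7}
L4 = {6}  cumulative {0,1,3,5,6,7}
L5 = {4}  cumulative {0,1,3,4,5,6,7}
Reach set: {0,1,3,4,5,6,7}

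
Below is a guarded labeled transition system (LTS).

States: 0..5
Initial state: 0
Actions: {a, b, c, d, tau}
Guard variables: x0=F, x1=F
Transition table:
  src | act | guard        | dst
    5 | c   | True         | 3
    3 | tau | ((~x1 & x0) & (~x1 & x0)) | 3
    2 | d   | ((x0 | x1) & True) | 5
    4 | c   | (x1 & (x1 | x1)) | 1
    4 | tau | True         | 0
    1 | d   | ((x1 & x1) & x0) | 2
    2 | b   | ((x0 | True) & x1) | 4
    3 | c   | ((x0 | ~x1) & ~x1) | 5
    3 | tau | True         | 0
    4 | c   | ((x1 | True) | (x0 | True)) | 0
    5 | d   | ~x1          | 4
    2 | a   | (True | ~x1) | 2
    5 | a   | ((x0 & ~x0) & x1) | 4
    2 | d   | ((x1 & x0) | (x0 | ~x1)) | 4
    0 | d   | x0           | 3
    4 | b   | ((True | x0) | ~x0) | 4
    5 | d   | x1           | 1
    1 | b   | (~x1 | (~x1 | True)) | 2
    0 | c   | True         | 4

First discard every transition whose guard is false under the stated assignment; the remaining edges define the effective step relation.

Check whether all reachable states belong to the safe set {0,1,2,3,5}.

Safe = {0,1,2,3,5}
R = {0,4}
  0: ok
  4: outside
reach 4 via c — violates

Answer: INVARIANT VIOLATED at state 4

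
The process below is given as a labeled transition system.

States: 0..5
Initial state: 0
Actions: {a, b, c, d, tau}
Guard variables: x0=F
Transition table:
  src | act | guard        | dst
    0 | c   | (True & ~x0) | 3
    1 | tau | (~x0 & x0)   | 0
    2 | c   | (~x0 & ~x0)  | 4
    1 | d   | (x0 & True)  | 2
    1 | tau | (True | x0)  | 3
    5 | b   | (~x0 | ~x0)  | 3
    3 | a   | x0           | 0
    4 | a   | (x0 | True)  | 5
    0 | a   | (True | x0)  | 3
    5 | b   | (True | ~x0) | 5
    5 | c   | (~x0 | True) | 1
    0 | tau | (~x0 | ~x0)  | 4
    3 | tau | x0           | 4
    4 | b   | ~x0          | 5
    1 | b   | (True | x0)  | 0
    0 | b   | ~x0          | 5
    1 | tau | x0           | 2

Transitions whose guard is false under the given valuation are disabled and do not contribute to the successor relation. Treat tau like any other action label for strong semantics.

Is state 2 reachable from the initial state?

Guard filter leaves 12 enabled edge(s).
L0 = {0}
L1 = {3,4,5}  cumulative {0,3,4,5}
L2 = {1}  cumulative {0,1,3,4,5}
R = {0,1,3,4,5}

Answer: UNREACHABLE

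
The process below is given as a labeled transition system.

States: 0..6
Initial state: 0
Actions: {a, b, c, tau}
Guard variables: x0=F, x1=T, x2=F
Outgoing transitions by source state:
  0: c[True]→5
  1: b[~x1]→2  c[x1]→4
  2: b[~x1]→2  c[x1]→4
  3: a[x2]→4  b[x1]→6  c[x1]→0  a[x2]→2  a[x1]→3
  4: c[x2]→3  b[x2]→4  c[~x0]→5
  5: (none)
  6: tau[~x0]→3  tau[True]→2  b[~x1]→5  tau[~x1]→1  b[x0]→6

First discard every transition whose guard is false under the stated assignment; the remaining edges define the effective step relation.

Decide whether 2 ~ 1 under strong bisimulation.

Compute ~ classes (split until stable):
  P[0] = {{0,1,2,3,4,5,6}}
  P[1] = {{0,1,2,4},{3},{5},{6}}
  P[2] = {{0,4},{1,2},{3},{5},{6}}
stable after 3 split(s): 5 block(s)
2∈{1,2}, 1∈{1,2}

Answer: BISIMILAR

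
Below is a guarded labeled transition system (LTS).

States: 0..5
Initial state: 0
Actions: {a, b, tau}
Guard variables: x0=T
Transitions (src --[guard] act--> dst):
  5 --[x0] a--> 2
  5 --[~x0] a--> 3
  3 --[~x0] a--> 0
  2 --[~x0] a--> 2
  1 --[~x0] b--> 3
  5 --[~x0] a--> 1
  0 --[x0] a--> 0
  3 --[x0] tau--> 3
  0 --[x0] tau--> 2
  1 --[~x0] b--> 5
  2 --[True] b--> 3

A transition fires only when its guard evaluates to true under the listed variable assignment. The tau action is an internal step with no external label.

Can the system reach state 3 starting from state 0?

Answer: REACHABLE

Working:
Guard filter leaves 5 enabled edge(s).
Layer 0: {0}
Layer 1: {2}  cumulative {0,2}
Layer 2: {3}  cumulative {0,2,3}
R = {0,2,3}
witness 3: tau·b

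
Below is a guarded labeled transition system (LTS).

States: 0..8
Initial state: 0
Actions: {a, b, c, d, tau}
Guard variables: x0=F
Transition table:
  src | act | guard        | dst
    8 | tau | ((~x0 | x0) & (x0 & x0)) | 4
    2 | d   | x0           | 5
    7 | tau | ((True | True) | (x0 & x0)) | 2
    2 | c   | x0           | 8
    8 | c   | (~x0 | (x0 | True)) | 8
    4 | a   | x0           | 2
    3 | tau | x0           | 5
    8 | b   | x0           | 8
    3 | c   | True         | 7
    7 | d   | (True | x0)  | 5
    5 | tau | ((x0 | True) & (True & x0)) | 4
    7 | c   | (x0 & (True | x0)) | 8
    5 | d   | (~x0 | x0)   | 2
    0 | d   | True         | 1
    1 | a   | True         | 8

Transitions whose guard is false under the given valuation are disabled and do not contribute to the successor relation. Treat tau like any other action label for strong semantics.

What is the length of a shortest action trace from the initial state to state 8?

Answer: 2

Analysis:
Breadth-first toward 8:
  depth 0: {0}
  depth 1: {1}
  depth 2: {8}
8 enters at depth 2; path d·a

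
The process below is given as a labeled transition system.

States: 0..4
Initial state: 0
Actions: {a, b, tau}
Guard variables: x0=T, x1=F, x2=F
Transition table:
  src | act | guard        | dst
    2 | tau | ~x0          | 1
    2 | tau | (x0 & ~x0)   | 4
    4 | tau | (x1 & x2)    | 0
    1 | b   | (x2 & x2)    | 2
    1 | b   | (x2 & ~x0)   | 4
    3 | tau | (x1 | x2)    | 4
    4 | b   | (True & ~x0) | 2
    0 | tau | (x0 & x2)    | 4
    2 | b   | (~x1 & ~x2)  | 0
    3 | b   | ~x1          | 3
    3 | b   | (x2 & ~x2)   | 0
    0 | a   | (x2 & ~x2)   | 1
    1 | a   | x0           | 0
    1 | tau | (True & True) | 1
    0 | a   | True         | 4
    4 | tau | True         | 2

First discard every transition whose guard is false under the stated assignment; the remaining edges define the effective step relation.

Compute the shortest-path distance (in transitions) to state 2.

BFS to 2:
  L0 = {0}
  L1 = {4}
  L2 = {2}
first hit 2 at d=2 via a·tau

Answer: 2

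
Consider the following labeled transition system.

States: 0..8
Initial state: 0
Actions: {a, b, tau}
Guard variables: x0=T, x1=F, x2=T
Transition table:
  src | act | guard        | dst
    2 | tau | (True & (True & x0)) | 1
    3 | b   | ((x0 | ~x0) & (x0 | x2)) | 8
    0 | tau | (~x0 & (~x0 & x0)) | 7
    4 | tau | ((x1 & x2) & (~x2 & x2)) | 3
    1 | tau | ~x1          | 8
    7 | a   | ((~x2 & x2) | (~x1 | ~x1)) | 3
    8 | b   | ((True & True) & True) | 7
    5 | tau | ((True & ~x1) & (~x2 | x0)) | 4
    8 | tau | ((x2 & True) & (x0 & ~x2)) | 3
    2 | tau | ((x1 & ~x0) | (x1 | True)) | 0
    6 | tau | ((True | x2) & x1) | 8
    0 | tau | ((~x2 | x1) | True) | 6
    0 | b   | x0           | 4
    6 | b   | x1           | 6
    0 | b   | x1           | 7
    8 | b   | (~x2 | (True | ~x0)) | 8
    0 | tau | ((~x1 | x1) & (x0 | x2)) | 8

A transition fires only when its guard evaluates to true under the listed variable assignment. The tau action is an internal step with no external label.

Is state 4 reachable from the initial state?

After dropping false guards: 11 live edges.
depth 0: {0}
depth 1: {4,6,8}  now seen {0,4,6,8}
depth 2: {7}  now seen {0,4,6,7,8}
depth 3: {3}  now seen {0,3,4,6,7,8}
Reach set: {0,3,4,6,7,8}
Path to 4: b

Answer: REACHABLE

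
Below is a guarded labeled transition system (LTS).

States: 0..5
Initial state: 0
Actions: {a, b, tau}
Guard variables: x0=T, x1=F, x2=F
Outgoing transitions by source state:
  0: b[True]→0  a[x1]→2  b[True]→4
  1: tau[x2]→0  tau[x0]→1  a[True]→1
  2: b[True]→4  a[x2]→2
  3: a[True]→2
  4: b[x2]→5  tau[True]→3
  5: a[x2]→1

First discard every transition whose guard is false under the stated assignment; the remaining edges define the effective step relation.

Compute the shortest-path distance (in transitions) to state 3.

Layered search for 3:
  depth 0: {0}
  depth 1: {4}
  depth 2: {3}
3 enters at depth 2; path b·tau

Answer: 2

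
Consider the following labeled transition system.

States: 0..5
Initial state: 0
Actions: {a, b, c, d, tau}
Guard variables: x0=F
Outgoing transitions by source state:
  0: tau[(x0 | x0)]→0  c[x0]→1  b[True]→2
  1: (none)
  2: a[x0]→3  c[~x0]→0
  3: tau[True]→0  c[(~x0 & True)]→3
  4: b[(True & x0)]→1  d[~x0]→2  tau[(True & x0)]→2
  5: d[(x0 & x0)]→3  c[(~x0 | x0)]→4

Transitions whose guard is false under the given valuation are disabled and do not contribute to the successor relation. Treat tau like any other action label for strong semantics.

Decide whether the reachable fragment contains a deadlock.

Answer: DEADLOCK-FREE

Trace:
R = {0,2}
  0: b→2  [1 exit(s)]
  2: c→0  [1 exit(s)]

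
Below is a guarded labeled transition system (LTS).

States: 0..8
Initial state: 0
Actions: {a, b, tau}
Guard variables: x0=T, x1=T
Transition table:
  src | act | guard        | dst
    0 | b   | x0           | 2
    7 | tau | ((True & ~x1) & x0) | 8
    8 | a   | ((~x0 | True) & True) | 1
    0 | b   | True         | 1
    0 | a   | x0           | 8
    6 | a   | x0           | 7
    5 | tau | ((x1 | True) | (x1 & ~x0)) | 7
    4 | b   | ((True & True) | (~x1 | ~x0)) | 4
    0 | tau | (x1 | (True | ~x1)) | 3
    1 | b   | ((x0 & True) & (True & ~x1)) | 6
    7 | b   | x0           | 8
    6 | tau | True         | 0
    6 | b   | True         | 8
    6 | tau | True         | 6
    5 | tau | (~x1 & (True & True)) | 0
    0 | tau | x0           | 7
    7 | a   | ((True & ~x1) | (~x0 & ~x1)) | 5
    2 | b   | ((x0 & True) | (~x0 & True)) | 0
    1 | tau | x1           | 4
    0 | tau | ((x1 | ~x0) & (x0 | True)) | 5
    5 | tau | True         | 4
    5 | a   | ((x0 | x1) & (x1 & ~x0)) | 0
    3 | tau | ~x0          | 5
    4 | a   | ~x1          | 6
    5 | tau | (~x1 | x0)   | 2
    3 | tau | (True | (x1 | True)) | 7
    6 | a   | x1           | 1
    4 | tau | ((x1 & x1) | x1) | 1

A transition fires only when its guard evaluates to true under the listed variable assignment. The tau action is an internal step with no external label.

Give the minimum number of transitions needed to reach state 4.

Layered search for 4:
  Layer 0: {0}
  Layer 1: {1,2,3,5,7,8}
  Layer 2: {4}
4 enters at depth 2; path b·tau

Answer: 2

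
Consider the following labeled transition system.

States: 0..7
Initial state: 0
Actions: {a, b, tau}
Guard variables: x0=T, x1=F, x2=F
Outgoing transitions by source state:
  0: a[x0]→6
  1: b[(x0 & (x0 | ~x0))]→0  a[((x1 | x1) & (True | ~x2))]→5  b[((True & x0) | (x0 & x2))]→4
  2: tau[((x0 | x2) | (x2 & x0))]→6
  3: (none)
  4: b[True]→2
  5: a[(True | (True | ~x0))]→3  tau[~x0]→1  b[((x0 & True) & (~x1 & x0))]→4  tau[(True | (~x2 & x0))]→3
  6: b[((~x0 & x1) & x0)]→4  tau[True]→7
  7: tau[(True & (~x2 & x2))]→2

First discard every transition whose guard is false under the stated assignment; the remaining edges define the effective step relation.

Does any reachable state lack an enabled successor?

Reachable = {0,6,7}
  0: a→6  [1 out]
  6: tau→7  [1 out]
  7: ∅  [deadlock]
trace reaching 7: a·tau

Answer: DEADLOCK at state 7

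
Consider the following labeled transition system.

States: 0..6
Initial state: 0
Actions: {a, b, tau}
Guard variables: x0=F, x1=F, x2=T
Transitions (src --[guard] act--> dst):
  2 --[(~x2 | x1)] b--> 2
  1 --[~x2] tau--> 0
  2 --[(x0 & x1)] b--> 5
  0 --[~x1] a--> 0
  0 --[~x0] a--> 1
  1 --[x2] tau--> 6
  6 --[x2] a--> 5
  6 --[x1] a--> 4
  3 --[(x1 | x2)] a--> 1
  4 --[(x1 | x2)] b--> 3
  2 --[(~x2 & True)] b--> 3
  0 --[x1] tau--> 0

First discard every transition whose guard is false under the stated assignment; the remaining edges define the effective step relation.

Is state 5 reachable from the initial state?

Answer: REACHABLE

Trace:
Guard filter leaves 6 enabled edge(s).
L0 = {0}
L1 = {1}  total {0,1}
L2 = {6}  total {0,1,6}
L3 = {5}  total {0,1,5,6}
Reachable = {0,1,5,6}
trace reaching 5: a·tau·a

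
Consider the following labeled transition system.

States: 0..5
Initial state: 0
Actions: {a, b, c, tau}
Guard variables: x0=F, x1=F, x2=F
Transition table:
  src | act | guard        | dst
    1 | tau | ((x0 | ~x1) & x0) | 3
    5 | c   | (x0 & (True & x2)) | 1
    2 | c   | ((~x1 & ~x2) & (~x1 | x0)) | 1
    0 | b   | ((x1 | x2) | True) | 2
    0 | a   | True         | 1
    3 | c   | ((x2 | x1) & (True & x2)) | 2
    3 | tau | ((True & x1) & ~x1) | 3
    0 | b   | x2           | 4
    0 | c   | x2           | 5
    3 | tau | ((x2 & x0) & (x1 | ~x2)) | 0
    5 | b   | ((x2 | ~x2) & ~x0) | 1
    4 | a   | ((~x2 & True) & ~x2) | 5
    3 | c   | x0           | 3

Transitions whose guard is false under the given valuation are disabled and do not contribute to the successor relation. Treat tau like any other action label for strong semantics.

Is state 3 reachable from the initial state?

Answer: UNREACHABLE

Trace:
5 transition(s) survive guard evaluation.
depth 0: {0}
depth 1: {1,2}  now seen {0,1,2}
R = {0,1,2}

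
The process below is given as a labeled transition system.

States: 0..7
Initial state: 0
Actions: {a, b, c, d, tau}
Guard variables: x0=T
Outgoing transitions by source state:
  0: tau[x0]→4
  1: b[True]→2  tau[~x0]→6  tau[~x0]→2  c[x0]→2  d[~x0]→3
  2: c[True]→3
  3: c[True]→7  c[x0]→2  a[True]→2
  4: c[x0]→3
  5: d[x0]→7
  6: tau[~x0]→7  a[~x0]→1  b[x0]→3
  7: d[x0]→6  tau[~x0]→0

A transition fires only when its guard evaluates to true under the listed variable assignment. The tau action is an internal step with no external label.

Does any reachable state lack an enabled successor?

Reach set: {0,2,3,4,6,7}
  0: tau→4  [1 exit(s)]
  2: c→3  [1 exit(s)]
  3: a→2  c→2  c→7  [3 exit(s)]
  4: c→3  [1 exit(s)]
  6: b→3  [1 exit(s)]
  7: d→6  [1 exit(s)]

Answer: DEADLOCK-FREE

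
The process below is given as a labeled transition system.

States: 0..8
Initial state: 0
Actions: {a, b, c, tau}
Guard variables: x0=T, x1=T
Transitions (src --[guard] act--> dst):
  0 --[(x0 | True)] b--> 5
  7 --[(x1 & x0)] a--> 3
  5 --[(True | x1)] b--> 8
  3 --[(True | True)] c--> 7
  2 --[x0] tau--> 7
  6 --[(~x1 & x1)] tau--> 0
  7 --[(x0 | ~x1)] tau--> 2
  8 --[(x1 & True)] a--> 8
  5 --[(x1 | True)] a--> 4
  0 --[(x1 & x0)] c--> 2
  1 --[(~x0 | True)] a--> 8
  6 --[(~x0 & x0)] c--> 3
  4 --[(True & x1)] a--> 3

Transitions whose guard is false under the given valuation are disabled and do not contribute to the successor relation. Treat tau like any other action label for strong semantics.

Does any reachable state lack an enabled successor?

Answer: DEADLOCK-FREE

Trace:
R = {0,2,3,4,5,7,8}
  0: b→5  c→2  [2 exit(s)]
  2: tau→7  [1 exit(s)]
  3: c→7  [1 exit(s)]
  4: a→3  [1 exit(s)]
  5: a→4  b→8  [2 exit(s)]
  7: a→3  tau→2  [2 exit(s)]
  8: a→8  [1 exit(s)]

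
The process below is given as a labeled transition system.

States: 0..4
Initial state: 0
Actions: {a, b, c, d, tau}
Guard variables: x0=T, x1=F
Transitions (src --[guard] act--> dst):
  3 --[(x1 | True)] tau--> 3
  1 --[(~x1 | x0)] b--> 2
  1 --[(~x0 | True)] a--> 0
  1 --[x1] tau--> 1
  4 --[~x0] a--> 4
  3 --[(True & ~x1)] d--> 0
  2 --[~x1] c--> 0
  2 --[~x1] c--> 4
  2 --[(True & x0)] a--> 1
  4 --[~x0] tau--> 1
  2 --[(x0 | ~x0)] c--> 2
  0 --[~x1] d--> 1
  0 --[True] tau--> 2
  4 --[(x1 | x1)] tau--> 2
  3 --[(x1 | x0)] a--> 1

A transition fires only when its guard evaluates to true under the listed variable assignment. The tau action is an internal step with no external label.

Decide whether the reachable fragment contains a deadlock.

Answer: DEADLOCK at state 4

Working:
Reachable = {0,1,2,4}
  0: d→1  tau→2  [2 exit(s)]
  1: a→0  b→2  [2 exit(s)]
  2: a→1  c→0  c→2  c→4  [4 exit(s)]
  4: ∅  [STUCK]
trace reaching 4: tau·c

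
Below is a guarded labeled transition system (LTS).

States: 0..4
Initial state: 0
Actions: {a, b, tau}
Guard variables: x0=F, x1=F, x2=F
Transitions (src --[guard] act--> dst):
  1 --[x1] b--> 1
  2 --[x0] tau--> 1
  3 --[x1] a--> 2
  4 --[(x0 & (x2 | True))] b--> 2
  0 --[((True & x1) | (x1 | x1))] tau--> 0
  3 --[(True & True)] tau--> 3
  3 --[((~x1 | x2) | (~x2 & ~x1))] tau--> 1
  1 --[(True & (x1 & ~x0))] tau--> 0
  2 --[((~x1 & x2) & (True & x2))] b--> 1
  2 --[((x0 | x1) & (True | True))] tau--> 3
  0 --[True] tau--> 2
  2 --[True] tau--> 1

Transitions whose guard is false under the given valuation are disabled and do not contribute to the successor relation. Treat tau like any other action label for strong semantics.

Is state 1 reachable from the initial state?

4 transition(s) survive guard evaluation.
L0 = {0}
L1 = {2}  total {0,2}
L2 = {1}  total {0,1,2}
Reach set: {0,1,2}
Path to 1: tau·tau

Answer: REACHABLE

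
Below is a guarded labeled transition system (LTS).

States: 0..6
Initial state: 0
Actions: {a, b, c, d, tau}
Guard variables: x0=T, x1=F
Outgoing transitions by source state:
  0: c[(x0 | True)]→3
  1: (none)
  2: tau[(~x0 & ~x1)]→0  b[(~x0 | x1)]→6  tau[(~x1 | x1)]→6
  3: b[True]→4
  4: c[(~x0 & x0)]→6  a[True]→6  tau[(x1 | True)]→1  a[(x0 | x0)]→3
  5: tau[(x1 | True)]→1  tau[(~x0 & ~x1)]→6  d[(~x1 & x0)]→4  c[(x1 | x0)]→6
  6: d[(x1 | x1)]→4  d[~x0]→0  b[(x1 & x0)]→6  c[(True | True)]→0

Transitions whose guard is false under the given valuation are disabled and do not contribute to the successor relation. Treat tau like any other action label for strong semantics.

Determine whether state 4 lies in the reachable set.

Answer: REACHABLE

Analysis:
10 transition(s) survive guard evaluation.
Layer 0: {0}
Layer 1: {3}  cumulative {0,3}
Layer 2: {4}  cumulative {0,3,4}
Layer 3: {1,6}  cumulative {0,1,3,4,6}
R = {0,1,3,4,6}
witness 4: c·b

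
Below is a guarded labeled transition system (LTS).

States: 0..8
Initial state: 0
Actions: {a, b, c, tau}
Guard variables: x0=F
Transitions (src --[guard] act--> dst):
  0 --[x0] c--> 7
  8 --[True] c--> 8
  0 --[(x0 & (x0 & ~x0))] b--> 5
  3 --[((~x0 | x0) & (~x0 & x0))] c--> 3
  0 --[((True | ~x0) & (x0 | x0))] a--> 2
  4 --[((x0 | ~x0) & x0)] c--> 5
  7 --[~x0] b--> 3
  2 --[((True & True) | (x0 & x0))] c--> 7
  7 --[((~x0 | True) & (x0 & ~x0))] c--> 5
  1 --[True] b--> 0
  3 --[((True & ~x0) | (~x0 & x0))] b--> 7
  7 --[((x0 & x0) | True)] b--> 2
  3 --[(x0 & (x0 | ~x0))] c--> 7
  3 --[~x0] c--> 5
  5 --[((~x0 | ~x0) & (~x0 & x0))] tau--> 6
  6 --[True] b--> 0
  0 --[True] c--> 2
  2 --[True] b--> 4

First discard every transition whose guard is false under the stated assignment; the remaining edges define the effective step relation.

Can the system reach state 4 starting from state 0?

Answer: REACHABLE

Working:
10 transition(s) survive guard evaluation.
Layer 0: {0}
Layer 1: {2}  total {0,2}
Layer 2: {4,7}  total {0,2,4,7}
Layer 3: {3}  total {0,2,3,4,7}
Layer 4: {5}  total {0,2,3,4,5,7}
R = {0,2,3,4,5,7}
witness 4: c·b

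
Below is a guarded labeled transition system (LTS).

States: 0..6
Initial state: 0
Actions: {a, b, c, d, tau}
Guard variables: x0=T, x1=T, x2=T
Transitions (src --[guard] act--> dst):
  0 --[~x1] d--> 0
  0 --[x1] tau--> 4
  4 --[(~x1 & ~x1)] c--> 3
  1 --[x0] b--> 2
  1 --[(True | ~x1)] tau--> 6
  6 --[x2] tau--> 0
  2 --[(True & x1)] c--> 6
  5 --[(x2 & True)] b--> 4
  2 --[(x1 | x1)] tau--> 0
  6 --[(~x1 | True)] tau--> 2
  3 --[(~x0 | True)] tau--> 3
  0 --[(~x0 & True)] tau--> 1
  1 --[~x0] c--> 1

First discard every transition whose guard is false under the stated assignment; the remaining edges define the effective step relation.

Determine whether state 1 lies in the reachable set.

Answer: UNREACHABLE

Trace:
After dropping false guards: 9 live edges.
depth 0: {0}
depth 1: {4}  cumulative {0,4}
Reachable = {0,4}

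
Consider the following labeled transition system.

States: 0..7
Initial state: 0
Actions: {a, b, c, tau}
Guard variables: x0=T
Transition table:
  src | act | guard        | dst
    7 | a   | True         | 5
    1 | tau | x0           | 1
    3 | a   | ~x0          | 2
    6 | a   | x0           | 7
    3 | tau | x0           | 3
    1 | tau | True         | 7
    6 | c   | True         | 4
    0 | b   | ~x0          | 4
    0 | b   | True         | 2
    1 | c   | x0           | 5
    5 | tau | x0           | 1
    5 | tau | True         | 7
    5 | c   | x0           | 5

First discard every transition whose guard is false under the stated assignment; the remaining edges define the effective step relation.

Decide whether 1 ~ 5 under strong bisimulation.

Compute ~ classes (split until stable):
  π0 = {{0,1,2,3,4,5,6,7}}
  π1 = {{0},{1,5},{2,4},{3},{6},{7}}
stable after 2 split(s): 6 block(s)
1∈{1,5}, 5∈{1,5}

Answer: BISIMILAR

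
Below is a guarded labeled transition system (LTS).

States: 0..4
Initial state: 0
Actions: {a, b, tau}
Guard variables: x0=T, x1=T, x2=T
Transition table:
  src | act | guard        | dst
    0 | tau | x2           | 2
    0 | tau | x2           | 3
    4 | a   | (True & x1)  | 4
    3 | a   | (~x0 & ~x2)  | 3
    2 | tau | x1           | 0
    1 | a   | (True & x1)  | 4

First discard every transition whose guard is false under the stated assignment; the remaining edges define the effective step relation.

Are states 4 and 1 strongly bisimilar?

Compute ~ classes (split until stable):
  P[0] = {{0,1,2,3,4}}
  P[1] = {{0,2},{1,4},{3}}
  P[2] = {{0},{1,4},{2},{3}}
4 equivalence class(es) (converged in 3)
4∈{1,4}, 1∈{1,4}

Answer: BISIMILAR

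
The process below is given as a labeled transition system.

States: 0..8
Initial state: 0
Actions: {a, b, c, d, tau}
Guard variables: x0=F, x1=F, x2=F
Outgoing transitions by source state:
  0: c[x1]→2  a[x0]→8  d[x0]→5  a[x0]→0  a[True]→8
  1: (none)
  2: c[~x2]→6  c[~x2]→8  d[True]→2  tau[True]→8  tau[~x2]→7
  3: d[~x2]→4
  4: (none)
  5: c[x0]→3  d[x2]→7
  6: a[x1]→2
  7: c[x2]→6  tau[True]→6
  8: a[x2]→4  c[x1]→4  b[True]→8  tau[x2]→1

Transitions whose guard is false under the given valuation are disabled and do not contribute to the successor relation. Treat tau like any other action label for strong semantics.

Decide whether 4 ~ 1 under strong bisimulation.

Answer: BISIMILAR

Trace:
Bisimulation quotient by refinement:
  π0 = {{0,1,2,3,4,5,6,7,8}}
  π1 = {{0},{1,4,5,6},{2},{3},{7},{8}}
stable after 2 split(s): 6 block(s)
class of 4: {1,4,5,6}; class of 1: {1,4,5,6}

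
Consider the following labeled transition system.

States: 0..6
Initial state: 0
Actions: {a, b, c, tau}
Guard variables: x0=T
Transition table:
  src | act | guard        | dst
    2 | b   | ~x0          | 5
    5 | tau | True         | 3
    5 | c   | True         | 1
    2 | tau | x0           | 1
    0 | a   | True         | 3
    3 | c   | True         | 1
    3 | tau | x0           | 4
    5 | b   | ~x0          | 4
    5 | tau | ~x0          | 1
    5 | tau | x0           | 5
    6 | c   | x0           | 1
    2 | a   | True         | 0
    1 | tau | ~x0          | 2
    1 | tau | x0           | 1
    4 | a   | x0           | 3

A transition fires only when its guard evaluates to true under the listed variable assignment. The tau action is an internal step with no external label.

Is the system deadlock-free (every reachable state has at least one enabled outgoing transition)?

R = {0,1,3,4}
  0: a→3  [deg 1]
  1: tau→1  [deg 1]
  3: c→1  tau→4  [deg 2]
  4: a→3  [deg 1]

Answer: DEADLOCK-FREE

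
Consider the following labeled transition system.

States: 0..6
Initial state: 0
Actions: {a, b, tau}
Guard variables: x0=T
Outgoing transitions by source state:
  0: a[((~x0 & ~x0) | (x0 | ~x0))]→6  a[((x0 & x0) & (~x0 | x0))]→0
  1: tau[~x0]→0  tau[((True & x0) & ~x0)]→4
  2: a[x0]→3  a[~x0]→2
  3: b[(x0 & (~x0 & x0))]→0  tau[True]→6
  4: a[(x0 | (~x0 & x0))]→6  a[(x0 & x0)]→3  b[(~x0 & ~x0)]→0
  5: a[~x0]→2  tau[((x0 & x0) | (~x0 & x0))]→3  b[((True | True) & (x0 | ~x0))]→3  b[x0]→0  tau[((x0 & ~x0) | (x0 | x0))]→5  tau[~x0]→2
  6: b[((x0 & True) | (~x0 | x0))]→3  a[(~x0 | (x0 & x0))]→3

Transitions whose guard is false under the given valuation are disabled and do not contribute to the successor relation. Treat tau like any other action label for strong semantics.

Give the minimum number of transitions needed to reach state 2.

Answer: UNREACHABLE

Working:
BFS to 2:
  depth 0: {0}
  depth 1: {6}
  depth 2: {3}
2 never appears.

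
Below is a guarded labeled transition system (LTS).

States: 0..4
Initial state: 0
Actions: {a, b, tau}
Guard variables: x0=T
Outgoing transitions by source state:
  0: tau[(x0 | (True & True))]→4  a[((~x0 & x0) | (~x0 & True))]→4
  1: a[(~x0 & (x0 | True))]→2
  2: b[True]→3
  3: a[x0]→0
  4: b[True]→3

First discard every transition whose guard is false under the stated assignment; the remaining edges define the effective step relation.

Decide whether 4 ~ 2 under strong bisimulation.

Compute ~ classes (split until stable):
  round 0: {{0,1,2,3,4}}
  round 1: {{0},{1},{2,4},{3}}
Fixed point at round 2; 4 class(es).
[4]={2,4}  [2]={2,4}

Answer: BISIMILAR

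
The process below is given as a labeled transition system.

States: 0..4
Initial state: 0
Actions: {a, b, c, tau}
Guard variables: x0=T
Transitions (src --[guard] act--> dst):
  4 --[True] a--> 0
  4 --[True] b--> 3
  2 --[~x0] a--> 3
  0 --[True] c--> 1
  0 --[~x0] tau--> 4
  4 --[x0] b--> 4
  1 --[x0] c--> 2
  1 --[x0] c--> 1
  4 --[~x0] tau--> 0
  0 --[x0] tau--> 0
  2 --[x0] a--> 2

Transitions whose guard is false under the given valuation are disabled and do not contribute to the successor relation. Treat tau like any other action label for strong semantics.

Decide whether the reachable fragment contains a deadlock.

Answer: DEADLOCK-FREE

Analysis:
R = {0,1,2}
  0: c→1  tau→0  [2 exit(s)]
  1: c→1  c→2  [2 exit(s)]
  2: a→2  [1 exit(s)]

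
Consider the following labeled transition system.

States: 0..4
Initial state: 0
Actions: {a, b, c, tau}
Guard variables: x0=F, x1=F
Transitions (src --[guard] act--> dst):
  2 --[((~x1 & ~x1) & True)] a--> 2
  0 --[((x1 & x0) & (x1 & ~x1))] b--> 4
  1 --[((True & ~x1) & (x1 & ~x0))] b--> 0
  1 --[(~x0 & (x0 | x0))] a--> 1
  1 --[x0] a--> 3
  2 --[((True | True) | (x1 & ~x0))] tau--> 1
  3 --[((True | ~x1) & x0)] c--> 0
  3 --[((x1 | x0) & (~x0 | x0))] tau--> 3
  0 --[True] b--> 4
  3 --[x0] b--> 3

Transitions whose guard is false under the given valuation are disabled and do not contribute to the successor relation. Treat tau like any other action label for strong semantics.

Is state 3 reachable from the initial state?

Answer: UNREACHABLE

Analysis:
Guard filter leaves 3 enabled edge(s).
L0 = {0}
L1 = {4}  now seen {0,4}
Reach set: {0,4}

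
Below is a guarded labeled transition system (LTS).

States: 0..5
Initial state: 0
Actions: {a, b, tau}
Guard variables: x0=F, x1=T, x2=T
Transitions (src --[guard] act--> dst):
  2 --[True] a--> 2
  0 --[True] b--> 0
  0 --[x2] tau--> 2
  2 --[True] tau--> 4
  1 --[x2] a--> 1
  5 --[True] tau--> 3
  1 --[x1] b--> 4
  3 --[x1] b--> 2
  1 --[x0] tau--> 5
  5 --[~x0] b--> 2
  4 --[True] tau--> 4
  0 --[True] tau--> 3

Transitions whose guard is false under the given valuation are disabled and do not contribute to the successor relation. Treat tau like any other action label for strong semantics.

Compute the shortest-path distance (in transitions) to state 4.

BFS to 4:
  Layer 0: {0}
  Layer 1: {2,3}
  Layer 2: {4}
first hit 4 at d=2 via tau·tau

Answer: 2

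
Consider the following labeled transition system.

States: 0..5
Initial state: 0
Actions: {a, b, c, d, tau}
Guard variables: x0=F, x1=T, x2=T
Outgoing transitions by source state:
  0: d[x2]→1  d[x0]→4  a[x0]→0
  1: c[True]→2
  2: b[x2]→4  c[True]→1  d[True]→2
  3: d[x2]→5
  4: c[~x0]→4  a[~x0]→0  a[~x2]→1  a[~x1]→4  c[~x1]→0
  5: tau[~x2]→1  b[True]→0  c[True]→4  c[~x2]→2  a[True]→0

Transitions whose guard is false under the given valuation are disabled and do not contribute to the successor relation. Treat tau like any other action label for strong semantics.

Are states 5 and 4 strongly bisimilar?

Bisimulation quotient by refinement:
  π0 = {{0,1,2,3,4,5}}
  π1 = {{0,3},{1},{2},{4},{5}}
  π2 = {{0},{1},{2},{3},{4},{5}}
stable after 3 split(s): 6 block(s)
class of 5: {5}; class of 4: {4}

Answer: NOT BISIMILAR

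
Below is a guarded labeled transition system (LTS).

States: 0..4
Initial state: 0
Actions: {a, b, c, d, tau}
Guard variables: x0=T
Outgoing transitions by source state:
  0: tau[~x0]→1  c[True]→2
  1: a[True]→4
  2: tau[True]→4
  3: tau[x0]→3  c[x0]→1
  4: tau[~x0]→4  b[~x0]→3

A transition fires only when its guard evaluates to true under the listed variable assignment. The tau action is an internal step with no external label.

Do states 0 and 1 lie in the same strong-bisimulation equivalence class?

Answer: NOT BISIMILAR

Analysis:
Refine partition for ~:
  π0 = {{0,1,2,3,4}}
  π1 = {{0},{1},{2},{3},{4}}
5 equivalence class(es) (converged in 2)
[0]={0}  [1]={1}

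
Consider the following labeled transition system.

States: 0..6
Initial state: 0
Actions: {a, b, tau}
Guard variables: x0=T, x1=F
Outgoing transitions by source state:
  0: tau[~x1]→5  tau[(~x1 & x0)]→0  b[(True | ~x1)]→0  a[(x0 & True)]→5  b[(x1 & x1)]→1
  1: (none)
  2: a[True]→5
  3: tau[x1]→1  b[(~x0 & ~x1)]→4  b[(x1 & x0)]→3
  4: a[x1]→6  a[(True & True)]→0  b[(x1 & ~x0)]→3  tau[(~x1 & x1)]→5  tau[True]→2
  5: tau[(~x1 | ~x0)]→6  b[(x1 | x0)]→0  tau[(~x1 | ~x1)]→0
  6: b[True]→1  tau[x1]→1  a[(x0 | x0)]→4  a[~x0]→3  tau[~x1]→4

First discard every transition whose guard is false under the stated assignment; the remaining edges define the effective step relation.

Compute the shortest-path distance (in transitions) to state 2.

Answer: 4

Working:
BFS to 2:
  depth 0: {0}
  depth 1: {5}
  depth 2: {6}
  depth 3: {1,4}
  depth 4: {2}
2 enters at depth 4; path a·tau·a·tau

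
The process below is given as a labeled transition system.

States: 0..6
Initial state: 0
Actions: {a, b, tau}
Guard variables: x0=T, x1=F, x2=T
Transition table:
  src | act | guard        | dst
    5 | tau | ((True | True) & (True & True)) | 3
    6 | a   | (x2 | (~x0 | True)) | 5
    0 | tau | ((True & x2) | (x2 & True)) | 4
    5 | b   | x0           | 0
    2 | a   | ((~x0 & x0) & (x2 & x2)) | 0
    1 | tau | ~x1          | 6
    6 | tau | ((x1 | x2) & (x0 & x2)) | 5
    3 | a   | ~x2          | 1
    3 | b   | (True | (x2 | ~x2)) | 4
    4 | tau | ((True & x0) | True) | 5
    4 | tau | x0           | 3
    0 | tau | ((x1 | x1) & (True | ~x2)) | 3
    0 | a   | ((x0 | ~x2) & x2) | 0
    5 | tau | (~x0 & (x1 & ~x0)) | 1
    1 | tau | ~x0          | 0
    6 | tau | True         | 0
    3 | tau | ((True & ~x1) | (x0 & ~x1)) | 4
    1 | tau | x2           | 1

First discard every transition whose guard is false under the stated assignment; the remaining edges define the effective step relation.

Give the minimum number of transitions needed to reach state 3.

Answer: 2

Working:
Breadth-first toward 3:
  Layer 0: {0}
  Layer 1: {4}
  Layer 2: {3,5}
first hit 3 at d=2 via tau·tau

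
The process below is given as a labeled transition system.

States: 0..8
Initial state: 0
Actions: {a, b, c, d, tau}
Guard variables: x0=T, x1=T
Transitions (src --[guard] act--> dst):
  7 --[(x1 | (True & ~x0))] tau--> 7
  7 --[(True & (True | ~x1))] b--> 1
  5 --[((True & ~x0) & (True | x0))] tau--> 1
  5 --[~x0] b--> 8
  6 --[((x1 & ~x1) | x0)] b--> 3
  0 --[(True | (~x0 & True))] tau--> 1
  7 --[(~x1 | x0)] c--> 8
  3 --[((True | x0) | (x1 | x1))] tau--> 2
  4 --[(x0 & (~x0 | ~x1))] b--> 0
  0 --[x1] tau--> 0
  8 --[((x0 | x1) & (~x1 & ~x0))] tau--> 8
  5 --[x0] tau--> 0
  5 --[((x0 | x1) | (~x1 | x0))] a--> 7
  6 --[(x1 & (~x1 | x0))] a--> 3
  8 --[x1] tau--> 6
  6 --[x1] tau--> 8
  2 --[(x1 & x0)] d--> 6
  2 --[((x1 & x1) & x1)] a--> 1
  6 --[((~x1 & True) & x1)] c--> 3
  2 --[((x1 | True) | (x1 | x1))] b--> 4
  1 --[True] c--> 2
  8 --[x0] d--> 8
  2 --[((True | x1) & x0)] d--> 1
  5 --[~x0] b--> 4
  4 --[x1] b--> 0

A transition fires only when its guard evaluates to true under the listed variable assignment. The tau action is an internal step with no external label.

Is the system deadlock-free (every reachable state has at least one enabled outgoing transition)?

R = {0,1,2,3,4,6,8}
  0: tau→0  tau→1  [2 out]
  1: c→2  [1 out]
  2: a→1  b→4  d→1  d→6  [4 out]
  3: tau→2  [1 out]
  4: b→0  [1 out]
  6: a→3  b→3  tau→8  [3 out]
  8: d→8  tau→6  [2 out]

Answer: DEADLOCK-FREE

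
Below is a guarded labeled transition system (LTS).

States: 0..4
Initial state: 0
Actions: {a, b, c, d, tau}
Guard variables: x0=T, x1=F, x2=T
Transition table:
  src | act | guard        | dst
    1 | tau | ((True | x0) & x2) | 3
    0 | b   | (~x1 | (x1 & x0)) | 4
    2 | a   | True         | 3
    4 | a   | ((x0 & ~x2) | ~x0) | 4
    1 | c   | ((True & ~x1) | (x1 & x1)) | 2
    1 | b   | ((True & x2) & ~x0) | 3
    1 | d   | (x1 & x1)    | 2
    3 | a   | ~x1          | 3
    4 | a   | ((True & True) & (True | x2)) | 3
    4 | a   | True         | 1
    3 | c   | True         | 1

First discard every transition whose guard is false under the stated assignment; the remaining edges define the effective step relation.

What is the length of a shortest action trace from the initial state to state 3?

Layered search for 3:
  Layer 0: {0}
  Layer 1: {4}
  Layer 2: {1,3}
depth(3)=2, e.g. b·a

Answer: 2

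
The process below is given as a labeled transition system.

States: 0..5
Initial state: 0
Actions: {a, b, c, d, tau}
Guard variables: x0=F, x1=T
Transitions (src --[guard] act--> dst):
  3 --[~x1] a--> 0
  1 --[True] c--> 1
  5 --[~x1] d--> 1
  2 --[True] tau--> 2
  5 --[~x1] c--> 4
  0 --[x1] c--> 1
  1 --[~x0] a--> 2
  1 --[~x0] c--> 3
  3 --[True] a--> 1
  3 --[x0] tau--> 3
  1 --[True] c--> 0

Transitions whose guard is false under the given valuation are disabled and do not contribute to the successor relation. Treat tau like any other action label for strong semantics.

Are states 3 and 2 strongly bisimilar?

Refine partition for ~:
  π0 = {{0,1,2,3,4,5}}
  π1 = {{0},{1},{2},{3},{4,5}}
5 equivalence class(es) (converged in 2)
class of 3: {3}; class of 2: {2}

Answer: NOT BISIMILAR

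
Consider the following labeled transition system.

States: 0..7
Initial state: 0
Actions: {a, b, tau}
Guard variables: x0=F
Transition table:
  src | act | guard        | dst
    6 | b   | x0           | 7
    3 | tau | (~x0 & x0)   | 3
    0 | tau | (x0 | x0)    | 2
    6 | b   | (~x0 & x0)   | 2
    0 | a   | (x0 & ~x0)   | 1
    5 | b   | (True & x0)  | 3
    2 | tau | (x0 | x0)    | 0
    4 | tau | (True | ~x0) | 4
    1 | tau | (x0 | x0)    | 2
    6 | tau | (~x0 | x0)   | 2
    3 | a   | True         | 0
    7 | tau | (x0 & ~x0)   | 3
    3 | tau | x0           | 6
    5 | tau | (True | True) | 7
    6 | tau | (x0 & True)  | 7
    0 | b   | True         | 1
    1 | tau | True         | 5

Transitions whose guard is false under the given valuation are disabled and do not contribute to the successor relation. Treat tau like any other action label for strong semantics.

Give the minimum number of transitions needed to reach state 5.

Layered search for 5:
  L0 = {0}
  L1 = {1}
  L2 = {5}
5 enters at depth 2; path b·tau

Answer: 2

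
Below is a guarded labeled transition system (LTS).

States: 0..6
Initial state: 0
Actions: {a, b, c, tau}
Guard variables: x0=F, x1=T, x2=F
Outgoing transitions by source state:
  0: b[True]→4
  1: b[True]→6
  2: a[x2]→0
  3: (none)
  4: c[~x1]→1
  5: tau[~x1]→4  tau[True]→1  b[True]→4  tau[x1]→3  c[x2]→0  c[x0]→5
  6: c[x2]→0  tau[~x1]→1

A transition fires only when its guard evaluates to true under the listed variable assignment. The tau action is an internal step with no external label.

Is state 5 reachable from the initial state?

Answer: UNREACHABLE

Analysis:
Guard filter leaves 5 enabled edge(s).
depth 0: {0}
depth 1: {4}  total {0,4}
Reach set: {0,4}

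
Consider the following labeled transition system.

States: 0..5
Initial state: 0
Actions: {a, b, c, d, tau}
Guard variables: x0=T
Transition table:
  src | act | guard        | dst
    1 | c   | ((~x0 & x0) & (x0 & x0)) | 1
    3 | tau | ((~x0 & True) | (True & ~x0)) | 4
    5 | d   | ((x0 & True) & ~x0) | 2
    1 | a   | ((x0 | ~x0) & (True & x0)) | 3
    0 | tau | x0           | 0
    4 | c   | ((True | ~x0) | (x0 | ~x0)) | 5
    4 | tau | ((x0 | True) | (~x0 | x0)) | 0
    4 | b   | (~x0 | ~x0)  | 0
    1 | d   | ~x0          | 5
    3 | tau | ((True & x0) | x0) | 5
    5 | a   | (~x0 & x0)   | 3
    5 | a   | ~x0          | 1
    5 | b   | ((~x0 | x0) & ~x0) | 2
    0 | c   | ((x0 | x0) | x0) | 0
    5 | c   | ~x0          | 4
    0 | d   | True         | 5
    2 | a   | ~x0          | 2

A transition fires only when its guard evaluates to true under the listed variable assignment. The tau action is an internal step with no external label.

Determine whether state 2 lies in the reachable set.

Guard filter leaves 7 enabled edge(s).
Layer 0: {0}
Layer 1: {5}  total {0,5}
Reach set: {0,5}

Answer: UNREACHABLE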